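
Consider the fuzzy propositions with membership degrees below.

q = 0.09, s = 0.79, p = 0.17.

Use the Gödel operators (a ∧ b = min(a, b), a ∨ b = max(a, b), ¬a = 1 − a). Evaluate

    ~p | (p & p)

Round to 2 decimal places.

~p = 1 − 0.17 = 0.83
p & p = min(a, b) on (0.17, 0.17) = 0.17
~p | (p & p) = max(a, b) on (0.83, 0.17) = 0.83

0.83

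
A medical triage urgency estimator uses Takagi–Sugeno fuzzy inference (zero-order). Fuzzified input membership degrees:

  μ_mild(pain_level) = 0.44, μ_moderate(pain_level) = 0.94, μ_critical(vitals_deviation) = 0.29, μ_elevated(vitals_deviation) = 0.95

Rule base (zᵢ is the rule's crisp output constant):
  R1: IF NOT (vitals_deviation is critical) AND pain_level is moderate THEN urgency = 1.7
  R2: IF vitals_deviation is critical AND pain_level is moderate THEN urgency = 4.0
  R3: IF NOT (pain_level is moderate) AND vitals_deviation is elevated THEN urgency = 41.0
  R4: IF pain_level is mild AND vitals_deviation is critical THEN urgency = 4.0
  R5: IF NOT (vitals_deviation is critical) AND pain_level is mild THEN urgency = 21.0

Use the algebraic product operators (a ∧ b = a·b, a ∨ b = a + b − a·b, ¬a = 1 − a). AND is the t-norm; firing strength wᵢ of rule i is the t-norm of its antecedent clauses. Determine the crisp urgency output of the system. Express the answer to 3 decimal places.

8.095

R1 (z=1.7): ¬critical=1−0.29=0.71, moderate=0.94; AND[a·b] → w = 0.6674
R2 (z=4.0): critical=0.29, moderate=0.94; AND[a·b] → w = 0.2726
R3 (z=41.0): ¬moderate=1−0.94=0.06, elevated=0.95; AND[a·b] → w = 0.0570
R4 (z=4.0): mild=0.44, critical=0.29; AND[a·b] → w = 0.1276
R5 (z=21.0): ¬critical=1−0.29=0.71, mild=0.44; AND[a·b] → w = 0.3124
Weighted average = (0.6674·1.7 + 0.2726·4.0 + 0.0570·41.0 + 0.1276·4.0 + 0.3124·21.0) / (0.6674 + 0.2726 + 0.0570 + 0.1276 + 0.3124)
  = 11.6328 / 1.4370 = 8.095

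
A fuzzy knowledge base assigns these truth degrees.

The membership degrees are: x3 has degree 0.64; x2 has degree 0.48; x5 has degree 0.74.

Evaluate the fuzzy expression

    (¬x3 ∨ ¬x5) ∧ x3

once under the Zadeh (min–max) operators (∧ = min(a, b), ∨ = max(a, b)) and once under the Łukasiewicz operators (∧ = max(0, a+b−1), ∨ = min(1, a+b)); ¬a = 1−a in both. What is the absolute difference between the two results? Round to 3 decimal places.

0.100

Under Zadeh (min–max):
  ¬x3 = 1 − 0.64 = 0.36
  ¬x5 = 1 − 0.74 = 0.26
  ¬x3 ∨ ¬x5 = max(a, b) on (0.36, 0.26) = 0.36
  (¬x3 ∨ ¬x5) ∧ x3 = min(a, b) on (0.36, 0.64) = 0.36
  → value = 0.3600
Under Łukasiewicz:
  ¬x3 = 1 − 0.64 = 0.36
  ¬x5 = 1 − 0.74 = 0.26
  ¬x3 ∨ ¬x5 = min(1, a+b) on (0.36, 0.26) = 0.62
  (¬x3 ∨ ¬x5) ∧ x3 = max(0, a+b−1) on (0.62, 0.64) = 0.26
  → value = 0.2600
|0.3600 − 0.2600| = 0.100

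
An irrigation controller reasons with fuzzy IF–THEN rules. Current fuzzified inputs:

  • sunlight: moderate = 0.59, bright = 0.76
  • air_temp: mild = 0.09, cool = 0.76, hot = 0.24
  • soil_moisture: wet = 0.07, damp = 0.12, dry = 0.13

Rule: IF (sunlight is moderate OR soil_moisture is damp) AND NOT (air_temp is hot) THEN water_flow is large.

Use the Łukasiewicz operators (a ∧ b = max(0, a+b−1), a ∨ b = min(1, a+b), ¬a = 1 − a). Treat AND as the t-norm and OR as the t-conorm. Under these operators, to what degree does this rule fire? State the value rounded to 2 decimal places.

firing strength: (moderate=0.59 OR damp=0.12) = 0.71; AND[max(0, a+b−1)] with ¬hot=1−0.24=0.76 → w = 0.47

0.47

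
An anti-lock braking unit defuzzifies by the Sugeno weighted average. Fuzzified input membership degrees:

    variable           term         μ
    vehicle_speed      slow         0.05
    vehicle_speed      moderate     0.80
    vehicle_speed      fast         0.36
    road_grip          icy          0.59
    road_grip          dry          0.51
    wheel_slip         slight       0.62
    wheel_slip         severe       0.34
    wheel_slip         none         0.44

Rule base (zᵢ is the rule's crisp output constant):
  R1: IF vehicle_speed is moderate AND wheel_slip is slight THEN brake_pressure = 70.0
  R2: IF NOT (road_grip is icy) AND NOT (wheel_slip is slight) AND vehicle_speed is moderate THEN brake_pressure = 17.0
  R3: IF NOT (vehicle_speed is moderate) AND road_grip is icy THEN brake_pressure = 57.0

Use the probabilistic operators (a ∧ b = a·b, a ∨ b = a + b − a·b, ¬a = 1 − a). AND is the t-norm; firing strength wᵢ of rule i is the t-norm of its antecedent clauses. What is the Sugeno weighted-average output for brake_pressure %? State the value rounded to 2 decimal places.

58.98

R1 (z=70.0): moderate=0.80, slight=0.62; AND[a·b] → w = 0.4960
R2 (z=17.0): ¬icy=1−0.59=0.41, ¬slight=1−0.62=0.38, moderate=0.80; AND[a·b] → w = 0.1246
R3 (z=57.0): ¬moderate=1−0.80=0.20, icy=0.59; AND[a·b] → w = 0.1180
Weighted average = (0.4960·70.0 + 0.1246·17.0 + 0.1180·57.0) / (0.4960 + 0.1246 + 0.1180)
  = 43.5649 / 0.7386 = 58.98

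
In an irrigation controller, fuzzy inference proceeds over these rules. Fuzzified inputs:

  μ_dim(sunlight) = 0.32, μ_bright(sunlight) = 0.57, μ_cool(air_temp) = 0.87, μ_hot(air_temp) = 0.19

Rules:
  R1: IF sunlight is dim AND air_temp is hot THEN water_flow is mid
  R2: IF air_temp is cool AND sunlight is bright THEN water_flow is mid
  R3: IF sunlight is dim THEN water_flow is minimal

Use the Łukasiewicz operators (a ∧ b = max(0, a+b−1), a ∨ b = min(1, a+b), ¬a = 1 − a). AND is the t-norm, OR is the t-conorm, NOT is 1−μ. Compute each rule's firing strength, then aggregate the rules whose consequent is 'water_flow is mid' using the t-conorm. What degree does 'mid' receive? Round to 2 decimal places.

0.44

R1: dim=0.32, hot=0.19; AND[max(0, a+b−1)] → w = 0.00
R2: cool=0.87, bright=0.57; AND[max(0, a+b−1)] → w = 0.44
R3: dim=0.32 → w = 0.32
Rules with consequent 'mid': {R1, R2} → strengths 0.00, 0.44
Aggregate via t-conorm [min(1, a+b)]: 0.44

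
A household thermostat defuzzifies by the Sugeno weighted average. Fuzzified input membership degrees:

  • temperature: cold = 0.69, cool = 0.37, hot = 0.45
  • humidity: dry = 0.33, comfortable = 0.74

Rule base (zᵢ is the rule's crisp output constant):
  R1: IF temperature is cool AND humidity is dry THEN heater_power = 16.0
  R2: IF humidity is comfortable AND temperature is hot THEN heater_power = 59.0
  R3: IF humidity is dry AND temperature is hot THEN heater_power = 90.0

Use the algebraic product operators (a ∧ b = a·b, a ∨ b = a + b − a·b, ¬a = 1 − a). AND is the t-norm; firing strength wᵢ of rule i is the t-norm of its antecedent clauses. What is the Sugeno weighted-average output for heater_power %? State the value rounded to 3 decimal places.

57.928

R1 (z=16.0): cool=0.37, dry=0.33; AND[a·b] → w = 0.1221
R2 (z=59.0): comfortable=0.74, hot=0.45; AND[a·b] → w = 0.3330
R3 (z=90.0): dry=0.33, hot=0.45; AND[a·b] → w = 0.1485
Weighted average = (0.1221·16.0 + 0.3330·59.0 + 0.1485·90.0) / (0.1221 + 0.3330 + 0.1485)
  = 34.9656 / 0.6036 = 57.928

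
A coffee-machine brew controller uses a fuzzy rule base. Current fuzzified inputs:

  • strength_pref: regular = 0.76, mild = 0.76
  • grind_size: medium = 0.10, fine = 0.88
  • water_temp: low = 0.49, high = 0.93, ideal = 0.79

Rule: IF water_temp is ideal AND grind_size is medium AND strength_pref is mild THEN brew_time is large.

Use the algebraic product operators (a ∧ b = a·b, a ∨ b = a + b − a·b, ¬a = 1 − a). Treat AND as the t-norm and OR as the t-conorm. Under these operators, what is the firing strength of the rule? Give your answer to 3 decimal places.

0.060

firing strength: ideal=0.79, medium=0.10, mild=0.76; AND[a·b] → w = 0.0600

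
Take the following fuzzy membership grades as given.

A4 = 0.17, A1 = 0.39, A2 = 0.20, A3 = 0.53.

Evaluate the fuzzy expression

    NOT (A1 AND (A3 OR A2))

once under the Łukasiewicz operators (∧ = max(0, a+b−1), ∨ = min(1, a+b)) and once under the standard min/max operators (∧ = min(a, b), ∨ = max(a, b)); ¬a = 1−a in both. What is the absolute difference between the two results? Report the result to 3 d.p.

Under Łukasiewicz:
  A3 OR A2 = min(1, a+b) on (0.53, 0.20) = 0.73
  A1 AND (A3 OR A2) = max(0, a+b−1) on (0.39, 0.73) = 0.12
  NOT (A1 AND (A3 OR A2)) = 1 − 0.12 = 0.88
  → value = 0.8800
Under standard min/max:
  A3 OR A2 = max(a, b) on (0.53, 0.20) = 0.53
  A1 AND (A3 OR A2) = min(a, b) on (0.39, 0.53) = 0.39
  NOT (A1 AND (A3 OR A2)) = 1 − 0.39 = 0.61
  → value = 0.6100
|0.8800 − 0.6100| = 0.270

0.270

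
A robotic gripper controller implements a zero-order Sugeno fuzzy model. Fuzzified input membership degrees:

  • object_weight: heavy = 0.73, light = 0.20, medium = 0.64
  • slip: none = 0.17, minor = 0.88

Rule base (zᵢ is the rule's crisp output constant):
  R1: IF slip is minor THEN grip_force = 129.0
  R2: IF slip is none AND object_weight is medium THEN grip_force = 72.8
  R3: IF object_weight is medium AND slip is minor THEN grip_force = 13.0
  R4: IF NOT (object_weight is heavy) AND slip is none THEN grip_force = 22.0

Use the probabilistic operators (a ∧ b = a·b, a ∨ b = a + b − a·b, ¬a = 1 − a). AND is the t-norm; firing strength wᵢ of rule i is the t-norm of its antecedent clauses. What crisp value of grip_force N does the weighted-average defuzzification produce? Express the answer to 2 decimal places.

R1 (z=129.0): minor=0.88 → w = 0.8800
R2 (z=72.8): none=0.17, medium=0.64; AND[a·b] → w = 0.1088
R3 (z=13.0): medium=0.64, minor=0.88; AND[a·b] → w = 0.5632
R4 (z=22.0): ¬heavy=1−0.73=0.27, none=0.17; AND[a·b] → w = 0.0459
Weighted average = (0.8800·129.0 + 0.1088·72.8 + 0.5632·13.0 + 0.0459·22.0) / (0.8800 + 0.1088 + 0.5632 + 0.0459)
  = 129.7720 / 1.5979 = 81.21

81.21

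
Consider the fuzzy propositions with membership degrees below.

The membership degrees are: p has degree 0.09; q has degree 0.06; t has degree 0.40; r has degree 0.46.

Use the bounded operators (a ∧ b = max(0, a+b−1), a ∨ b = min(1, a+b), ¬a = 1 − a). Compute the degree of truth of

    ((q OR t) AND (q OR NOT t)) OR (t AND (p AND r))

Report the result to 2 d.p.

0.12

q OR t = min(1, a+b) on (0.06, 0.40) = 0.46
NOT t = 1 − 0.40 = 0.60
q OR NOT t = min(1, a+b) on (0.06, 0.60) = 0.66
(q OR t) AND (q OR NOT t) = max(0, a+b−1) on (0.46, 0.66) = 0.12
p AND r = max(0, a+b−1) on (0.09, 0.46) = 0.00
t AND (p AND r) = max(0, a+b−1) on (0.40, 0.00) = 0.00
((q OR t) AND (q OR NOT t)) OR (t AND (p AND r)) = min(1, a+b) on (0.12, 0.00) = 0.12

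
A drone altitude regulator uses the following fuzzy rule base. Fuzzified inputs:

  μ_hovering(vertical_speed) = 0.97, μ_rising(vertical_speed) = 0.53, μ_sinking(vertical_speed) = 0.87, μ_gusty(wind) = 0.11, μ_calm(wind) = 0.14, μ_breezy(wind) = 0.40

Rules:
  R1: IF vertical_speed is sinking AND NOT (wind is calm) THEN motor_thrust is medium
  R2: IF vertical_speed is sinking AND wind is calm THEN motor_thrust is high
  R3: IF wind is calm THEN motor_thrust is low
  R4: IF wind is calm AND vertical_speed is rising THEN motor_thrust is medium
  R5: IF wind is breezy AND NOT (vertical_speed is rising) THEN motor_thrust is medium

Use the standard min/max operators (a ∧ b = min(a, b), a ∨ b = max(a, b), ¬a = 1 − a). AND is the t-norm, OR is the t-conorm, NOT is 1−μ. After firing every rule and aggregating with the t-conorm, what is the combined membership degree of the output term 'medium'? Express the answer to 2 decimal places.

0.86

R1: sinking=0.87, ¬calm=1−0.14=0.86; AND[min(a, b)] → w = 0.86
R2: sinking=0.87, calm=0.14; AND[min(a, b)] → w = 0.14
R3: calm=0.14 → w = 0.14
R4: calm=0.14, rising=0.53; AND[min(a, b)] → w = 0.14
R5: breezy=0.40, ¬rising=1−0.53=0.47; AND[min(a, b)] → w = 0.40
Rules with consequent 'medium': {R1, R4, R5} → strengths 0.86, 0.14, 0.40
Aggregate via t-conorm [max(a, b)]: 0.86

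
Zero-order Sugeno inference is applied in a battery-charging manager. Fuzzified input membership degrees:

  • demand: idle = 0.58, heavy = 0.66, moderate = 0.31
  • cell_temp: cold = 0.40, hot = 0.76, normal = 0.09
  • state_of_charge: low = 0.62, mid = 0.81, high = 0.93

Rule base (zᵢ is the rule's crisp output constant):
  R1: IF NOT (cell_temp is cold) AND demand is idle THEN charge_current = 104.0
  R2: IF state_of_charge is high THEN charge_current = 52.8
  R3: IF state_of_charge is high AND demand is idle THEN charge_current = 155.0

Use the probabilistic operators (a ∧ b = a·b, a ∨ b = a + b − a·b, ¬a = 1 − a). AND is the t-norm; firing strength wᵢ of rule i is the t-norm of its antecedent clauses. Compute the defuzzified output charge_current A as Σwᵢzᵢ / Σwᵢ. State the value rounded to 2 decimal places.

R1 (z=104.0): ¬cold=1−0.40=0.60, idle=0.58; AND[a·b] → w = 0.3480
R2 (z=52.8): high=0.93 → w = 0.9300
R3 (z=155.0): high=0.93, idle=0.58; AND[a·b] → w = 0.5394
Weighted average = (0.3480·104.0 + 0.9300·52.8 + 0.5394·155.0) / (0.3480 + 0.9300 + 0.5394)
  = 168.9030 / 1.8174 = 92.94

92.94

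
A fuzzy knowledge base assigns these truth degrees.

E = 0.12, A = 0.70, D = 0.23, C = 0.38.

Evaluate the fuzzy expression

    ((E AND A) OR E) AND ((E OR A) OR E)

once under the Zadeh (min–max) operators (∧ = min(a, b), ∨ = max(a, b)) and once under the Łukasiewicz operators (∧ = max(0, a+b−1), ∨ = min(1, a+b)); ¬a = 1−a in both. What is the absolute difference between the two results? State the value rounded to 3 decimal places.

0.060

Under Zadeh (min–max):
  E AND A = min(a, b) on (0.12, 0.70) = 0.12
  (E AND A) OR E = max(a, b) on (0.12, 0.12) = 0.12
  E OR A = max(a, b) on (0.12, 0.70) = 0.70
  (E OR A) OR E = max(a, b) on (0.70, 0.12) = 0.70
  ((E AND A) OR E) AND ((E OR A) OR E) = min(a, b) on (0.12, 0.70) = 0.12
  → value = 0.1200
Under Łukasiewicz:
  E AND A = max(0, a+b−1) on (0.12, 0.70) = 0.00
  (E AND A) OR E = min(1, a+b) on (0.00, 0.12) = 0.12
  E OR A = min(1, a+b) on (0.12, 0.70) = 0.82
  (E OR A) OR E = min(1, a+b) on (0.82, 0.12) = 0.94
  ((E AND A) OR E) AND ((E OR A) OR E) = max(0, a+b−1) on (0.12, 0.94) = 0.06
  → value = 0.0600
|0.1200 − 0.0600| = 0.060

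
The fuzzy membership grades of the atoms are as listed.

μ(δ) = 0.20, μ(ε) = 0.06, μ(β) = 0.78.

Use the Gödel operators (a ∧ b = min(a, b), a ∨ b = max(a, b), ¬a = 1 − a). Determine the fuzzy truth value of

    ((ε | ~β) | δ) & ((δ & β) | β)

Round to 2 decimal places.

~β = 1 − 0.78 = 0.22
ε | ~β = max(a, b) on (0.06, 0.22) = 0.22
(ε | ~β) | δ = max(a, b) on (0.22, 0.20) = 0.22
δ & β = min(a, b) on (0.20, 0.78) = 0.20
(δ & β) | β = max(a, b) on (0.20, 0.78) = 0.78
((ε | ~β) | δ) & ((δ & β) | β) = min(a, b) on (0.22, 0.78) = 0.22

0.22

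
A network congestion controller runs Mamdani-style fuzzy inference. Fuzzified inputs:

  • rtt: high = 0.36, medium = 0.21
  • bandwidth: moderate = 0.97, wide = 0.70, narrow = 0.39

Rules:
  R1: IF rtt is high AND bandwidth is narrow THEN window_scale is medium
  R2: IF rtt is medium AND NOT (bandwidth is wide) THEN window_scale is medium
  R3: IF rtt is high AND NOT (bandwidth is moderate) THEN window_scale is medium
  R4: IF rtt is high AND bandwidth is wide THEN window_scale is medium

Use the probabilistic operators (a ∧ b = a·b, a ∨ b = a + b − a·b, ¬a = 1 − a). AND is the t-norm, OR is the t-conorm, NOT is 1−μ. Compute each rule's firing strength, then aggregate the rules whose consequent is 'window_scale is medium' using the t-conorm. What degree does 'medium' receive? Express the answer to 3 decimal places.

R1: high=0.36, narrow=0.39; AND[a·b] → w = 0.1404
R2: medium=0.21, ¬wide=1−0.70=0.30; AND[a·b] → w = 0.0630
R3: high=0.36, ¬moderate=1−0.97=0.03; AND[a·b] → w = 0.0108
R4: high=0.36, wide=0.70; AND[a·b] → w = 0.2520
Rules with consequent 'medium': {R1, R2, R3, R4} → strengths 0.1404, 0.0630, 0.0108, 0.2520
Aggregate via t-conorm [a + b − a·b]: 0.4040

0.404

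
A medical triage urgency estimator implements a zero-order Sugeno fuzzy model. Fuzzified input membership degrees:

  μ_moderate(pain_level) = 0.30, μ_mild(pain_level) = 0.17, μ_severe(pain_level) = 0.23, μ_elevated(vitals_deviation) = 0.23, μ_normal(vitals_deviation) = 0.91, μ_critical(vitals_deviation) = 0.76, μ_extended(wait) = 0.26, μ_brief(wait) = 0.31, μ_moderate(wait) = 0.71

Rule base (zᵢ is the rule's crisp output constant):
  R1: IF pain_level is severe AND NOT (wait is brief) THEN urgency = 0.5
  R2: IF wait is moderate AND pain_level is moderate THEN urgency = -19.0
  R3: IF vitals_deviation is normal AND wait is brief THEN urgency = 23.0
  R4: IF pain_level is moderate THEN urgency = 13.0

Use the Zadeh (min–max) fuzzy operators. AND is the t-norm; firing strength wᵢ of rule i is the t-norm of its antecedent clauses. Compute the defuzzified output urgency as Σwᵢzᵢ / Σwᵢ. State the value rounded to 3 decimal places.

4.776

R1 (z=0.5): severe=0.23, ¬brief=1−0.31=0.69; AND[min(a, b)] → w = 0.23
R2 (z=-19.0): moderate=0.71, moderate=0.30; AND[min(a, b)] → w = 0.30
R3 (z=23.0): normal=0.91, brief=0.31; AND[min(a, b)] → w = 0.31
R4 (z=13.0): moderate=0.30 → w = 0.30
Weighted average = (0.23·0.5 + 0.30·-19.0 + 0.31·23.0 + 0.30·13.0) / (0.23 + 0.30 + 0.31 + 0.30)
  = 5.4450 / 1.1400 = 4.776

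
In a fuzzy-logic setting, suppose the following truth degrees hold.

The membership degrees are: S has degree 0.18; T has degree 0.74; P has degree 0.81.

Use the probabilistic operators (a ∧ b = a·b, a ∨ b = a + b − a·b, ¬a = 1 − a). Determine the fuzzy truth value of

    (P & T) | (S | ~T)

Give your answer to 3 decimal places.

P & T = a·b on (0.8100, 0.7400) = 0.5994
~T = 1 − 0.7400 = 0.2600
S | ~T = a + b − a·b on (0.1800, 0.2600) = 0.3932
(P & T) | (S | ~T) = a + b − a·b on (0.5994, 0.3932) = 0.7569

0.757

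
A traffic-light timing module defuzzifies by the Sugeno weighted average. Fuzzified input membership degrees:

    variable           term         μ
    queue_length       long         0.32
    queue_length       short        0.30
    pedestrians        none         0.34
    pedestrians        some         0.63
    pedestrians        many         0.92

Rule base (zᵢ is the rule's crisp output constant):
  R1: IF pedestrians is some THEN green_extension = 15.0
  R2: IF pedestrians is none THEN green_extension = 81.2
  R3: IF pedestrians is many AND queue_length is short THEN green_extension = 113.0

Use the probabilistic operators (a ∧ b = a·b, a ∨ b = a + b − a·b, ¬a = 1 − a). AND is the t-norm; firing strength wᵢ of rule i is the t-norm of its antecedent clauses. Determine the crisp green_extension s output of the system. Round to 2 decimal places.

R1 (z=15.0): some=0.63 → w = 0.6300
R2 (z=81.2): none=0.34 → w = 0.3400
R3 (z=113.0): many=0.92, short=0.30; AND[a·b] → w = 0.2760
Weighted average = (0.6300·15.0 + 0.3400·81.2 + 0.2760·113.0) / (0.6300 + 0.3400 + 0.2760)
  = 68.2460 / 1.2460 = 54.77

54.77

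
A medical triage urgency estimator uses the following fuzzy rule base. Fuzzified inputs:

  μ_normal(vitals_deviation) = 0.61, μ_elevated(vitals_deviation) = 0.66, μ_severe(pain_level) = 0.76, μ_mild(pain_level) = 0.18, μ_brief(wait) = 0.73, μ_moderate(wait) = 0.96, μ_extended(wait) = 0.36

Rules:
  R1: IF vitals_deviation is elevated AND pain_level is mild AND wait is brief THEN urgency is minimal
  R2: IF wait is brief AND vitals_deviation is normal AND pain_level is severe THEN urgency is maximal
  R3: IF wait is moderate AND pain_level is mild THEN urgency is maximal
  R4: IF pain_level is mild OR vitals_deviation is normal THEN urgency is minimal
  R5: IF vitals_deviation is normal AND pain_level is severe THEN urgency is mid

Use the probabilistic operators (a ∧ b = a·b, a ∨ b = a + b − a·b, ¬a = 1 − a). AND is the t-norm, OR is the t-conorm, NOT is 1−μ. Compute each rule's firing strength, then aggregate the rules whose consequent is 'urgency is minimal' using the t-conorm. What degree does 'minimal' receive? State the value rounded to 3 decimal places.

0.708

R1: elevated=0.66, mild=0.18, brief=0.73; AND[a·b] → w = 0.0867
R2: brief=0.73, normal=0.61, severe=0.76; AND[a·b] → w = 0.3384
R3: moderate=0.96, mild=0.18; AND[a·b] → w = 0.1728
R4: mild=0.18, normal=0.61; OR[a + b − a·b] → w = 0.6802
R5: normal=0.61, severe=0.76; AND[a·b] → w = 0.4636
Rules with consequent 'minimal': {R1, R4} → strengths 0.0867, 0.6802
Aggregate via t-conorm [a + b − a·b]: 0.7079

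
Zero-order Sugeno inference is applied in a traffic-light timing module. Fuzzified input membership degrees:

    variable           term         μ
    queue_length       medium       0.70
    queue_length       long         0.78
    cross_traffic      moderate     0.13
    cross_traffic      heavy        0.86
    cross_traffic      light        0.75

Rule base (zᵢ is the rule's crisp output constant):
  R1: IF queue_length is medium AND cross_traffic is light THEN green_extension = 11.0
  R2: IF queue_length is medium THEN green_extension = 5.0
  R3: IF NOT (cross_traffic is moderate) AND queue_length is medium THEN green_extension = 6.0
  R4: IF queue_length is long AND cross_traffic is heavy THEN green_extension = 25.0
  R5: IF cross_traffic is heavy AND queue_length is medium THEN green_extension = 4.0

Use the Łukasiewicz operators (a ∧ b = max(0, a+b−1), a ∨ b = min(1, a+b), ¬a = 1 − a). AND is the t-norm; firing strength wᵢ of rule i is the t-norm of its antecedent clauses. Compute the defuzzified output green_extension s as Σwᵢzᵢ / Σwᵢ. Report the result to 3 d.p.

10.312

R1 (z=11.0): medium=0.70, light=0.75; AND[max(0, a+b−1)] → w = 0.45
R2 (z=5.0): medium=0.70 → w = 0.70
R3 (z=6.0): ¬moderate=1−0.13=0.87, medium=0.70; AND[max(0, a+b−1)] → w = 0.57
R4 (z=25.0): long=0.78, heavy=0.86; AND[max(0, a+b−1)] → w = 0.64
R5 (z=4.0): heavy=0.86, medium=0.70; AND[max(0, a+b−1)] → w = 0.56
Weighted average = (0.45·11.0 + 0.70·5.0 + 0.57·6.0 + 0.64·25.0 + 0.56·4.0) / (0.45 + 0.70 + 0.57 + 0.64 + 0.56)
  = 30.1100 / 2.9200 = 10.312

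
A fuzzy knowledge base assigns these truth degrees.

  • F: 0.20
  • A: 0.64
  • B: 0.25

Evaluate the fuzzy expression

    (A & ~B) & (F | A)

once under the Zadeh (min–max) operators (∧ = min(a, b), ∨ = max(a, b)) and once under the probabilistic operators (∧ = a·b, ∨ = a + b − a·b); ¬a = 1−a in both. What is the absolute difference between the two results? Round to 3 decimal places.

0.298

Under Zadeh (min–max):
  ~B = 1 − 0.25 = 0.75
  A & ~B = min(a, b) on (0.64, 0.75) = 0.64
  F | A = max(a, b) on (0.20, 0.64) = 0.64
  (A & ~B) & (F | A) = min(a, b) on (0.64, 0.64) = 0.64
  → value = 0.6400
Under probabilistic:
  ~B = 1 − 0.2500 = 0.7500
  A & ~B = a·b on (0.6400, 0.7500) = 0.4800
  F | A = a + b − a·b on (0.2000, 0.6400) = 0.7120
  (A & ~B) & (F | A) = a·b on (0.4800, 0.7120) = 0.3418
  → value = 0.3418
|0.6400 − 0.3418| = 0.298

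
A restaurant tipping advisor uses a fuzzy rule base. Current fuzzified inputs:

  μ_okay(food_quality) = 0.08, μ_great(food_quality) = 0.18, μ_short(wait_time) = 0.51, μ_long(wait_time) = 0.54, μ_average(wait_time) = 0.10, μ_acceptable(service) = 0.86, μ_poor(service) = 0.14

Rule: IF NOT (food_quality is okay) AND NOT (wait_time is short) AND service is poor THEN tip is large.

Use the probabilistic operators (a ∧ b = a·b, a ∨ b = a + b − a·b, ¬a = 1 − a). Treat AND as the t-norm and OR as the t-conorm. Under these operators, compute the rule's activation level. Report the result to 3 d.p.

firing strength: ¬okay=1−0.08=0.92, ¬short=1−0.51=0.49, poor=0.14; AND[a·b] → w = 0.0631

0.063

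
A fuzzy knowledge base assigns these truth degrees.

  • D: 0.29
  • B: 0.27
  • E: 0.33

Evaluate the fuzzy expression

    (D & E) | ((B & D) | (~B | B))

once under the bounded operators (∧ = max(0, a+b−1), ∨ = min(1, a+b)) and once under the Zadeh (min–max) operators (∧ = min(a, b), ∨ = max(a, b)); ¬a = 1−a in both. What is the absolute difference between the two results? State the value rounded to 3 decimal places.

Under bounded:
  D & E = max(0, a+b−1) on (0.29, 0.33) = 0.00
  B & D = max(0, a+b−1) on (0.27, 0.29) = 0.00
  ~B = 1 − 0.27 = 0.73
  ~B | B = min(1, a+b) on (0.73, 0.27) = 1.00
  (B & D) | (~B | B) = min(1, a+b) on (0.00, 1.00) = 1.00
  (D & E) | ((B & D) | (~B | B)) = min(1, a+b) on (0.00, 1.00) = 1.00
  → value = 1.0000
Under Zadeh (min–max):
  D & E = min(a, b) on (0.29, 0.33) = 0.29
  B & D = min(a, b) on (0.27, 0.29) = 0.27
  ~B = 1 − 0.27 = 0.73
  ~B | B = max(a, b) on (0.73, 0.27) = 0.73
  (B & D) | (~B | B) = max(a, b) on (0.27, 0.73) = 0.73
  (D & E) | ((B & D) | (~B | B)) = max(a, b) on (0.29, 0.73) = 0.73
  → value = 0.7300
|1.0000 − 0.7300| = 0.270

0.270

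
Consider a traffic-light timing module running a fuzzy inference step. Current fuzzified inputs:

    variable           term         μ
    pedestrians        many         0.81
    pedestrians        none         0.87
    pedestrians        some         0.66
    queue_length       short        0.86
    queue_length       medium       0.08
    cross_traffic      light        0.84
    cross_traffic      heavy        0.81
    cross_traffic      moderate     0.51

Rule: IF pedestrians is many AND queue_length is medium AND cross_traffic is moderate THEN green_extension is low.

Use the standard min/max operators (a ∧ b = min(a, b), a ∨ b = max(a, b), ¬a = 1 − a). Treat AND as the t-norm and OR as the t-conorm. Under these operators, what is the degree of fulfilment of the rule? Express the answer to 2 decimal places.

0.08

firing strength: many=0.81, medium=0.08, moderate=0.51; AND[min(a, b)] → w = 0.08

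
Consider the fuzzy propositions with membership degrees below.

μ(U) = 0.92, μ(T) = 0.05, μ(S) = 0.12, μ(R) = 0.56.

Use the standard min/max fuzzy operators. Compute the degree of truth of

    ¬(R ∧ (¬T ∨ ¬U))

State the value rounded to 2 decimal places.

0.44

¬T = 1 − 0.05 = 0.95
¬U = 1 − 0.92 = 0.08
¬T ∨ ¬U = max(a, b) on (0.95, 0.08) = 0.95
R ∧ (¬T ∨ ¬U) = min(a, b) on (0.56, 0.95) = 0.56
¬(R ∧ (¬T ∨ ¬U)) = 1 − 0.56 = 0.44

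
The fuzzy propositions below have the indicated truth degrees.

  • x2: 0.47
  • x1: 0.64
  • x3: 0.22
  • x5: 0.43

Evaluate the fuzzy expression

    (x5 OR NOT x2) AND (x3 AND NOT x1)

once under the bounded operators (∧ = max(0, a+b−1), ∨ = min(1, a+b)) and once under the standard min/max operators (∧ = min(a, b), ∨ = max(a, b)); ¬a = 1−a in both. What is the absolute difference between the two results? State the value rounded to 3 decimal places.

0.220

Under bounded:
  NOT x2 = 1 − 0.47 = 0.53
  x5 OR NOT x2 = min(1, a+b) on (0.43, 0.53) = 0.96
  NOT x1 = 1 − 0.64 = 0.36
  x3 AND NOT x1 = max(0, a+b−1) on (0.22, 0.36) = 0.00
  (x5 OR NOT x2) AND (x3 AND NOT x1) = max(0, a+b−1) on (0.96, 0.00) = 0.00
  → value = 0.0000
Under standard min/max:
  NOT x2 = 1 − 0.47 = 0.53
  x5 OR NOT x2 = max(a, b) on (0.43, 0.53) = 0.53
  NOT x1 = 1 − 0.64 = 0.36
  x3 AND NOT x1 = min(a, b) on (0.22, 0.36) = 0.22
  (x5 OR NOT x2) AND (x3 AND NOT x1) = min(a, b) on (0.53, 0.22) = 0.22
  → value = 0.2200
|0.0000 − 0.2200| = 0.220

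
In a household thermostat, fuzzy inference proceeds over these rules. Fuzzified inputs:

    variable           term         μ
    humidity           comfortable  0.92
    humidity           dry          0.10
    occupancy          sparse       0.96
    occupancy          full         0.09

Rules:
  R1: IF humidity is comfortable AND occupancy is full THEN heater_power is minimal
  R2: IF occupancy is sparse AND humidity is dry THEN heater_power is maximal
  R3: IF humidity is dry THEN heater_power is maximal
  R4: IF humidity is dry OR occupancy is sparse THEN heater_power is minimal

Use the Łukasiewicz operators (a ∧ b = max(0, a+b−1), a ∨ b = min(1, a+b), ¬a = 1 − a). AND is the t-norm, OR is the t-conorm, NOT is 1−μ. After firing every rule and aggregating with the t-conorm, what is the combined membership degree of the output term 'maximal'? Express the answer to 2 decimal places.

R1: comfortable=0.92, full=0.09; AND[max(0, a+b−1)] → w = 0.01
R2: sparse=0.96, dry=0.10; AND[max(0, a+b−1)] → w = 0.06
R3: dry=0.10 → w = 0.10
R4: dry=0.10, sparse=0.96; OR[min(1, a+b)] → w = 1.00
Rules with consequent 'maximal': {R2, R3} → strengths 0.06, 0.10
Aggregate via t-conorm [min(1, a+b)]: 0.16

0.16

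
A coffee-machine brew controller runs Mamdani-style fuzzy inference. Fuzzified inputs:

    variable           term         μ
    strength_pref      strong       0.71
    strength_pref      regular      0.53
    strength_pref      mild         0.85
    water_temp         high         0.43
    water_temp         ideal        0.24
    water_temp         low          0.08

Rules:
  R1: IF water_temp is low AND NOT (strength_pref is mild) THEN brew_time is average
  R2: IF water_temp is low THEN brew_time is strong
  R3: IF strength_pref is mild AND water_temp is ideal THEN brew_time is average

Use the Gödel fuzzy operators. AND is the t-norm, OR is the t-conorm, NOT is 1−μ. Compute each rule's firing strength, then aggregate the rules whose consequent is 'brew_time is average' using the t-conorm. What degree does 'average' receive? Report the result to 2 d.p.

0.24

R1: low=0.08, ¬mild=1−0.85=0.15; AND[min(a, b)] → w = 0.08
R2: low=0.08 → w = 0.08
R3: mild=0.85, ideal=0.24; AND[min(a, b)] → w = 0.24
Rules with consequent 'average': {R1, R3} → strengths 0.08, 0.24
Aggregate via t-conorm [max(a, b)]: 0.24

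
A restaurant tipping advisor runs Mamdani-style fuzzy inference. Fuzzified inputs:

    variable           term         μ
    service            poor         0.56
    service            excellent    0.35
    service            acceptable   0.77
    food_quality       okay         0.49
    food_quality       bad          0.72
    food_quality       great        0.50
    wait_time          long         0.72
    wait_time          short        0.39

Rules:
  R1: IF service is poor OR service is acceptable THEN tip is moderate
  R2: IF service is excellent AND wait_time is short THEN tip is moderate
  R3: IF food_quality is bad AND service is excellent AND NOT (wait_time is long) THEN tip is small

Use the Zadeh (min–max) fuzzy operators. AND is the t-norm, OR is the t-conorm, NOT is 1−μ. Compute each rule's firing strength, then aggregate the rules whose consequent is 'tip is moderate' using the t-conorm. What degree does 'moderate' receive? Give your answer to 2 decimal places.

0.77

R1: poor=0.56, acceptable=0.77; OR[max(a, b)] → w = 0.77
R2: excellent=0.35, short=0.39; AND[min(a, b)] → w = 0.35
R3: bad=0.72, excellent=0.35, ¬long=1−0.72=0.28; AND[min(a, b)] → w = 0.28
Rules with consequent 'moderate': {R1, R2} → strengths 0.77, 0.35
Aggregate via t-conorm [max(a, b)]: 0.77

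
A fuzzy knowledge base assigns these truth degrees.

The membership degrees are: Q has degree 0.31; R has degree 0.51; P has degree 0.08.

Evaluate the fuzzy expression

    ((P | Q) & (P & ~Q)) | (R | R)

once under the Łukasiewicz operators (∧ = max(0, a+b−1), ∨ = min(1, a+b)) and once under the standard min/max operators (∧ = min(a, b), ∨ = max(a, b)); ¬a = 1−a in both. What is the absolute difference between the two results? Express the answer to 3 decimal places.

0.490

Under Łukasiewicz:
  P | Q = min(1, a+b) on (0.08, 0.31) = 0.39
  ~Q = 1 − 0.31 = 0.69
  P & ~Q = max(0, a+b−1) on (0.08, 0.69) = 0.00
  (P | Q) & (P & ~Q) = max(0, a+b−1) on (0.39, 0.00) = 0.00
  R | R = min(1, a+b) on (0.51, 0.51) = 1.00
  ((P | Q) & (P & ~Q)) | (R | R) = min(1, a+b) on (0.00, 1.00) = 1.00
  → value = 1.0000
Under standard min/max:
  P | Q = max(a, b) on (0.08, 0.31) = 0.31
  ~Q = 1 − 0.31 = 0.69
  P & ~Q = min(a, b) on (0.08, 0.69) = 0.08
  (P | Q) & (P & ~Q) = min(a, b) on (0.31, 0.08) = 0.08
  R | R = max(a, b) on (0.51, 0.51) = 0.51
  ((P | Q) & (P & ~Q)) | (R | R) = max(a, b) on (0.08, 0.51) = 0.51
  → value = 0.5100
|1.0000 − 0.5100| = 0.490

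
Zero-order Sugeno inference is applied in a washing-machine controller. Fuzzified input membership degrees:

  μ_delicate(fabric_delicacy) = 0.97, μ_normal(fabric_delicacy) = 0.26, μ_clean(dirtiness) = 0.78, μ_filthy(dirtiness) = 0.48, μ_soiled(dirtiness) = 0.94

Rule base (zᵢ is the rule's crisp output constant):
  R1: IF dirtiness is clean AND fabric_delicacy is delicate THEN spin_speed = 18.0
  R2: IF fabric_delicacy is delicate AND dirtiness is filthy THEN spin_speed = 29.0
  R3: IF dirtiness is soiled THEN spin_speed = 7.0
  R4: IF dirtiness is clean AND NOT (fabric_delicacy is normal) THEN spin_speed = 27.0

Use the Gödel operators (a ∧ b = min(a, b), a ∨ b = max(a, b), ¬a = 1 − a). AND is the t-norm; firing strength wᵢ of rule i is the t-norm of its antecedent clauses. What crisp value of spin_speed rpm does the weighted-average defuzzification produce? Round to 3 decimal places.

18.544

R1 (z=18.0): clean=0.78, delicate=0.97; AND[min(a, b)] → w = 0.78
R2 (z=29.0): delicate=0.97, filthy=0.48; AND[min(a, b)] → w = 0.48
R3 (z=7.0): soiled=0.94 → w = 0.94
R4 (z=27.0): clean=0.78, ¬normal=1−0.26=0.74; AND[min(a, b)] → w = 0.74
Weighted average = (0.78·18.0 + 0.48·29.0 + 0.94·7.0 + 0.74·27.0) / (0.78 + 0.48 + 0.94 + 0.74)
  = 54.5200 / 2.9400 = 18.544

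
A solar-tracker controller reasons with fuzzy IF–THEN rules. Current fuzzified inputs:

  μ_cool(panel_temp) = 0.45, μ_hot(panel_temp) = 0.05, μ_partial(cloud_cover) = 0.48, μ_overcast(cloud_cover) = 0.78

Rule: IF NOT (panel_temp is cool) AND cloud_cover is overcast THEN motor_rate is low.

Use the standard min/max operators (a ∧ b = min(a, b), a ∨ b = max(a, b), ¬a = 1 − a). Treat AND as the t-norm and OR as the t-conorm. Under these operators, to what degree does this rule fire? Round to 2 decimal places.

0.55

firing strength: ¬cool=1−0.45=0.55, overcast=0.78; AND[min(a, b)] → w = 0.55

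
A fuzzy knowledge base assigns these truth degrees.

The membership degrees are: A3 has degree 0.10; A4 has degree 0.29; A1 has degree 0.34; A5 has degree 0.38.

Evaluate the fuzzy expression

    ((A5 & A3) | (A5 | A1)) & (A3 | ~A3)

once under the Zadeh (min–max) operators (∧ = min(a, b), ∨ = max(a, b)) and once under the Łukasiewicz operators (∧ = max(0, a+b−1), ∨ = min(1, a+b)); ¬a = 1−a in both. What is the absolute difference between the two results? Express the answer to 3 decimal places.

0.340

Under Zadeh (min–max):
  A5 & A3 = min(a, b) on (0.38, 0.10) = 0.10
  A5 | A1 = max(a, b) on (0.38, 0.34) = 0.38
  (A5 & A3) | (A5 | A1) = max(a, b) on (0.10, 0.38) = 0.38
  ~A3 = 1 − 0.10 = 0.90
  A3 | ~A3 = max(a, b) on (0.10, 0.90) = 0.90
  ((A5 & A3) | (A5 | A1)) & (A3 | ~A3) = min(a, b) on (0.38, 0.90) = 0.38
  → value = 0.3800
Under Łukasiewicz:
  A5 & A3 = max(0, a+b−1) on (0.38, 0.10) = 0.00
  A5 | A1 = min(1, a+b) on (0.38, 0.34) = 0.72
  (A5 & A3) | (A5 | A1) = min(1, a+b) on (0.00, 0.72) = 0.72
  ~A3 = 1 − 0.10 = 0.90
  A3 | ~A3 = min(1, a+b) on (0.10, 0.90) = 1.00
  ((A5 & A3) | (A5 | A1)) & (A3 | ~A3) = max(0, a+b−1) on (0.72, 1.00) = 0.72
  → value = 0.7200
|0.3800 − 0.7200| = 0.340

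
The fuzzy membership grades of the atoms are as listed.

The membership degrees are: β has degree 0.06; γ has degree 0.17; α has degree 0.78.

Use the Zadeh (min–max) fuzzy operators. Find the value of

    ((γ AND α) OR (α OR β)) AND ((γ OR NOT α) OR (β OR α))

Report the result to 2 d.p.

γ AND α = min(a, b) on (0.17, 0.78) = 0.17
α OR β = max(a, b) on (0.78, 0.06) = 0.78
(γ AND α) OR (α OR β) = max(a, b) on (0.17, 0.78) = 0.78
NOT α = 1 − 0.78 = 0.22
γ OR NOT α = max(a, b) on (0.17, 0.22) = 0.22
β OR α = max(a, b) on (0.06, 0.78) = 0.78
(γ OR NOT α) OR (β OR α) = max(a, b) on (0.22, 0.78) = 0.78
((γ AND α) OR (α OR β)) AND ((γ OR NOT α) OR (β OR α)) = min(a, b) on (0.78, 0.78) = 0.78

0.78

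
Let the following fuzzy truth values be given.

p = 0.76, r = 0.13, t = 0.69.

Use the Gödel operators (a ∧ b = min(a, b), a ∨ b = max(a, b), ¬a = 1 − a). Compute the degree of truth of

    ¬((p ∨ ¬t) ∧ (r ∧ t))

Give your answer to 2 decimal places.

¬t = 1 − 0.69 = 0.31
p ∨ ¬t = max(a, b) on (0.76, 0.31) = 0.76
r ∧ t = min(a, b) on (0.13, 0.69) = 0.13
(p ∨ ¬t) ∧ (r ∧ t) = min(a, b) on (0.76, 0.13) = 0.13
¬((p ∨ ¬t) ∧ (r ∧ t)) = 1 − 0.13 = 0.87

0.87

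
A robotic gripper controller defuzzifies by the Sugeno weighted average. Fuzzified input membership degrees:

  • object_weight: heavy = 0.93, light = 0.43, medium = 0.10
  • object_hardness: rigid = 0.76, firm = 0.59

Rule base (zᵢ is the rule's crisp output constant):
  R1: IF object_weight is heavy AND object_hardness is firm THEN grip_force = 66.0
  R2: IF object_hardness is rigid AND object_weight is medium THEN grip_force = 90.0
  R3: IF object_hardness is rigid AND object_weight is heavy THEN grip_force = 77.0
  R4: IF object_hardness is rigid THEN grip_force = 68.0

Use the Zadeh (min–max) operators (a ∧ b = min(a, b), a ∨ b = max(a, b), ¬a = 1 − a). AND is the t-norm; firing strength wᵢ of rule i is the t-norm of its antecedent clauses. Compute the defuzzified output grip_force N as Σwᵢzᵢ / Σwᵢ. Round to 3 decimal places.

R1 (z=66.0): heavy=0.93, firm=0.59; AND[min(a, b)] → w = 0.59
R2 (z=90.0): rigid=0.76, medium=0.10; AND[min(a, b)] → w = 0.10
R3 (z=77.0): rigid=0.76, heavy=0.93; AND[min(a, b)] → w = 0.76
R4 (z=68.0): rigid=0.76 → w = 0.76
Weighted average = (0.59·66.0 + 0.10·90.0 + 0.76·77.0 + 0.76·68.0) / (0.59 + 0.10 + 0.76 + 0.76)
  = 158.1400 / 2.2100 = 71.557

71.557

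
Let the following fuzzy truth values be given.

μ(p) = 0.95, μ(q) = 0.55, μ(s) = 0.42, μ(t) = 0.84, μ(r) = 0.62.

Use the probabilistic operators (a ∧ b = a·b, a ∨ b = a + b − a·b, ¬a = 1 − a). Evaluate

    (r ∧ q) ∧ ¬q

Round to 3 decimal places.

r ∧ q = a·b on (0.6200, 0.5500) = 0.3410
¬q = 1 − 0.5500 = 0.4500
(r ∧ q) ∧ ¬q = a·b on (0.3410, 0.4500) = 0.1535

0.153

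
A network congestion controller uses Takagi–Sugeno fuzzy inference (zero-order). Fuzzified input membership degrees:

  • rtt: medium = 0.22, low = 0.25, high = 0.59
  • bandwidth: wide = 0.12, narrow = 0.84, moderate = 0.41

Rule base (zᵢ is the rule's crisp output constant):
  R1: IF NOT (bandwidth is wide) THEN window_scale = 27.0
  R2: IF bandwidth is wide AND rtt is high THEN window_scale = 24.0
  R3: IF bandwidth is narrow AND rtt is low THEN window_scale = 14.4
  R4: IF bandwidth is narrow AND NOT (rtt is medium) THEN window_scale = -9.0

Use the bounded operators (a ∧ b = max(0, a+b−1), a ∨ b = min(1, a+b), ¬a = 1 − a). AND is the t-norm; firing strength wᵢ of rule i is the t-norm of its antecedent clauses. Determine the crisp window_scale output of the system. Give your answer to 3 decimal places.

12.249

R1 (z=27.0): ¬wide=1−0.12=0.88 → w = 0.88
R2 (z=24.0): wide=0.12, high=0.59; AND[max(0, a+b−1)] → w = 0.00
R3 (z=14.4): narrow=0.84, low=0.25; AND[max(0, a+b−1)] → w = 0.09
R4 (z=-9.0): narrow=0.84, ¬medium=1−0.22=0.78; AND[max(0, a+b−1)] → w = 0.62
Weighted average = (0.88·27.0 + 0.00·24.0 + 0.09·14.4 + 0.62·-9.0) / (0.88 + 0.00 + 0.09 + 0.62)
  = 19.4760 / 1.5900 = 12.249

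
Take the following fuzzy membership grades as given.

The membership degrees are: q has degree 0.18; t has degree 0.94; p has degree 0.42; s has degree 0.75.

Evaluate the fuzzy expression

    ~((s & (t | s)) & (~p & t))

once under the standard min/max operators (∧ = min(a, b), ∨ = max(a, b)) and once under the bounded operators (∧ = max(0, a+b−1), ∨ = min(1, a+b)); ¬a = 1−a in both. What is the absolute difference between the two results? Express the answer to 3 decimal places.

0.310

Under standard min/max:
  t | s = max(a, b) on (0.94, 0.75) = 0.94
  s & (t | s) = min(a, b) on (0.75, 0.94) = 0.75
  ~p = 1 − 0.42 = 0.58
  ~p & t = min(a, b) on (0.58, 0.94) = 0.58
  (s & (t | s)) & (~p & t) = min(a, b) on (0.75, 0.58) = 0.58
  ~((s & (t | s)) & (~p & t)) = 1 − 0.58 = 0.42
  → value = 0.4200
Under bounded:
  t | s = min(1, a+b) on (0.94, 0.75) = 1.00
  s & (t | s) = max(0, a+b−1) on (0.75, 1.00) = 0.75
  ~p = 1 − 0.42 = 0.58
  ~p & t = max(0, a+b−1) on (0.58, 0.94) = 0.52
  (s & (t | s)) & (~p & t) = max(0, a+b−1) on (0.75, 0.52) = 0.27
  ~((s & (t | s)) & (~p & t)) = 1 − 0.27 = 0.73
  → value = 0.7300
|0.4200 − 0.7300| = 0.310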